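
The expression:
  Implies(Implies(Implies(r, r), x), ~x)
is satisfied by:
  {x: False}


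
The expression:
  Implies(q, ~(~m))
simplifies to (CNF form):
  m | ~q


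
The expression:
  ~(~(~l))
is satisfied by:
  {l: False}


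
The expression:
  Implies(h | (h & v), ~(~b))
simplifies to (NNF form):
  b | ~h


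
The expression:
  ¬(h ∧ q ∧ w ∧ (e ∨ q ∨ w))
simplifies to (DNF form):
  ¬h ∨ ¬q ∨ ¬w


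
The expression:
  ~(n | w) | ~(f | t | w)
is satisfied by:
  {w: False, f: False, n: False, t: False}
  {t: True, w: False, f: False, n: False}
  {f: True, t: False, w: False, n: False}
  {t: True, f: True, w: False, n: False}
  {n: True, t: False, w: False, f: False}


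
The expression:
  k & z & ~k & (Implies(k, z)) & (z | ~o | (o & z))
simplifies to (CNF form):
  False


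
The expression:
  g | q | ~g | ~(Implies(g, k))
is always true.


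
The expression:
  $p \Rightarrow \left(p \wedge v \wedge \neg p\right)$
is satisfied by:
  {p: False}


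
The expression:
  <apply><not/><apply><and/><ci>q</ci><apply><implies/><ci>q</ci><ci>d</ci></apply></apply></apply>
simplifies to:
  <apply><or/><apply><not/><ci>d</ci></apply><apply><not/><ci>q</ci></apply></apply>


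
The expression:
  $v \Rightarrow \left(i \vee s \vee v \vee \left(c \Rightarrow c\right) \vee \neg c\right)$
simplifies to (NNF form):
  $\text{True}$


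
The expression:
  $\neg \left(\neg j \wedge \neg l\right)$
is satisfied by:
  {l: True, j: True}
  {l: True, j: False}
  {j: True, l: False}


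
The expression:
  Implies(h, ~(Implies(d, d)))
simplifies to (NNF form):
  ~h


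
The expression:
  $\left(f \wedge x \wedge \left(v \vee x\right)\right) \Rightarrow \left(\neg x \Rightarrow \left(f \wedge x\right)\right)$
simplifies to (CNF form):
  $\text{True}$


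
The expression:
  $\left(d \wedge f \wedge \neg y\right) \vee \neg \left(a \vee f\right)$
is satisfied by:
  {d: True, a: False, y: False, f: False}
  {d: False, a: False, y: False, f: False}
  {d: True, y: True, a: False, f: False}
  {y: True, d: False, a: False, f: False}
  {f: True, d: True, a: False, y: False}
  {f: True, d: True, a: True, y: False}


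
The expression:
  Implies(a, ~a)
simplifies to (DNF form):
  ~a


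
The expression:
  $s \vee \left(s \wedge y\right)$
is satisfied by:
  {s: True}


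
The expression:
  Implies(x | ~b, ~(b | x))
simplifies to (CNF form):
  ~x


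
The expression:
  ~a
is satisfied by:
  {a: False}


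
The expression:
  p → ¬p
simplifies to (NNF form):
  ¬p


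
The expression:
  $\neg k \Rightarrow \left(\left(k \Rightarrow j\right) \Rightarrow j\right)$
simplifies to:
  $j \vee k$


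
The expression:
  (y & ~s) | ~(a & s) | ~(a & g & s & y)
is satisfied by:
  {s: False, y: False, g: False, a: False}
  {a: True, s: False, y: False, g: False}
  {g: True, s: False, y: False, a: False}
  {a: True, g: True, s: False, y: False}
  {y: True, a: False, s: False, g: False}
  {a: True, y: True, s: False, g: False}
  {g: True, y: True, a: False, s: False}
  {a: True, g: True, y: True, s: False}
  {s: True, g: False, y: False, a: False}
  {a: True, s: True, g: False, y: False}
  {g: True, s: True, a: False, y: False}
  {a: True, g: True, s: True, y: False}
  {y: True, s: True, g: False, a: False}
  {a: True, y: True, s: True, g: False}
  {g: True, y: True, s: True, a: False}


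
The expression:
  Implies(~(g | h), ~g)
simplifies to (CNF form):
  True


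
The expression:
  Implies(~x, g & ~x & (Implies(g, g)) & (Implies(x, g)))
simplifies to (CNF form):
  g | x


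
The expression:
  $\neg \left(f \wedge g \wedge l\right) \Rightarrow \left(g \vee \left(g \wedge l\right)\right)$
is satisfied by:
  {g: True}


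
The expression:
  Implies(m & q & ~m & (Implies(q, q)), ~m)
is always true.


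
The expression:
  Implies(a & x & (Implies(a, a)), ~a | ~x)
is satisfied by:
  {x: False, a: False}
  {a: True, x: False}
  {x: True, a: False}


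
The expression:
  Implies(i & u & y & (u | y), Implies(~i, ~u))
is always true.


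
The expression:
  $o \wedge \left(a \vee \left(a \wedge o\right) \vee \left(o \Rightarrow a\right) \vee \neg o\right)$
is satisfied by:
  {a: True, o: True}


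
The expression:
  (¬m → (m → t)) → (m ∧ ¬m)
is never true.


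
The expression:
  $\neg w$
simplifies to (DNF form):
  $\neg w$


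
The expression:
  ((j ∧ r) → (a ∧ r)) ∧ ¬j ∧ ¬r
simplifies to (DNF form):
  ¬j ∧ ¬r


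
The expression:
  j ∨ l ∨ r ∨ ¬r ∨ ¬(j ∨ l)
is always true.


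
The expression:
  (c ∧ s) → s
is always true.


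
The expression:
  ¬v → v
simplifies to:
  v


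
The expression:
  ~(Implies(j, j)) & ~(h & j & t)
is never true.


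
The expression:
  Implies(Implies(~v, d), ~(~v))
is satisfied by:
  {v: True, d: False}
  {d: False, v: False}
  {d: True, v: True}


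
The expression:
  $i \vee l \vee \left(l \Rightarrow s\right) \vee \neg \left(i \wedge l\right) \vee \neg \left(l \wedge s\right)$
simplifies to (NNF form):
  $\text{True}$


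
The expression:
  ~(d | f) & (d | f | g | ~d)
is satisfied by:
  {d: False, f: False}


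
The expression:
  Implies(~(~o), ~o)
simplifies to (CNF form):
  ~o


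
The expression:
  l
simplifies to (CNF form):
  l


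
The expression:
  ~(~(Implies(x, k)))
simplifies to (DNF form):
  k | ~x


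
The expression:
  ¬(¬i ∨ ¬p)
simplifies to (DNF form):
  i ∧ p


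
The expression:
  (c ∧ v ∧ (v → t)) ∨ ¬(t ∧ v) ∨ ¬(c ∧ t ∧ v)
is always true.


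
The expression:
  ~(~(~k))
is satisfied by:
  {k: False}


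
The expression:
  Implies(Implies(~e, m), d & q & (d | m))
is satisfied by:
  {d: True, q: True, e: False, m: False}
  {d: True, q: False, e: False, m: False}
  {q: True, d: False, e: False, m: False}
  {d: False, q: False, e: False, m: False}
  {d: True, m: True, q: True, e: False}
  {d: True, e: True, q: True, m: False}
  {d: True, m: True, e: True, q: True}


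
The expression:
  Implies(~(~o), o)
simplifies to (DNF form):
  True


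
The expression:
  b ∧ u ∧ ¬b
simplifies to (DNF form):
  False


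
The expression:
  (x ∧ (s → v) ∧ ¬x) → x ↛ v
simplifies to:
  True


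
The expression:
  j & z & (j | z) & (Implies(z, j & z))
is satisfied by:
  {z: True, j: True}


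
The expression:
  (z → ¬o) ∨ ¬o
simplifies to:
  ¬o ∨ ¬z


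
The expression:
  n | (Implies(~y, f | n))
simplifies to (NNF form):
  f | n | y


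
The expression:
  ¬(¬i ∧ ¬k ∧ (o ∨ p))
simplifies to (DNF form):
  i ∨ k ∨ (¬o ∧ ¬p)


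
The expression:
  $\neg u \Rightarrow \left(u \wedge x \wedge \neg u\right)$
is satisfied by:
  {u: True}


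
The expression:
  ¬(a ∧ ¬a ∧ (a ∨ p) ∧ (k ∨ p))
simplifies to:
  True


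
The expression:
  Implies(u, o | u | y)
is always true.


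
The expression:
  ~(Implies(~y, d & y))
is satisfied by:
  {y: False}


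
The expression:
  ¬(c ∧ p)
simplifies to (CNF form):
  ¬c ∨ ¬p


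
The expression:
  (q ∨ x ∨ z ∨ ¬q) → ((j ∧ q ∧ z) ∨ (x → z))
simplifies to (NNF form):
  z ∨ ¬x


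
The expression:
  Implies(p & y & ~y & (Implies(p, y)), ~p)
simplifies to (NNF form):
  True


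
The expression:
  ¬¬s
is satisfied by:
  {s: True}


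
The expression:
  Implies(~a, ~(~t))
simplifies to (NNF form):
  a | t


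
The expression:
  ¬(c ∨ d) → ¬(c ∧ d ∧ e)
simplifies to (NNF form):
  True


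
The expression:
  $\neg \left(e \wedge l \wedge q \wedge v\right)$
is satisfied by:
  {l: False, v: False, q: False, e: False}
  {e: True, l: False, v: False, q: False}
  {q: True, l: False, v: False, e: False}
  {e: True, q: True, l: False, v: False}
  {v: True, e: False, l: False, q: False}
  {e: True, v: True, l: False, q: False}
  {q: True, v: True, e: False, l: False}
  {e: True, q: True, v: True, l: False}
  {l: True, q: False, v: False, e: False}
  {e: True, l: True, q: False, v: False}
  {q: True, l: True, e: False, v: False}
  {e: True, q: True, l: True, v: False}
  {v: True, l: True, q: False, e: False}
  {e: True, v: True, l: True, q: False}
  {q: True, v: True, l: True, e: False}


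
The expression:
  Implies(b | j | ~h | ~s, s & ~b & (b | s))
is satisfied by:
  {s: True, b: False}


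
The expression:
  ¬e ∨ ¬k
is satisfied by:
  {k: False, e: False}
  {e: True, k: False}
  {k: True, e: False}


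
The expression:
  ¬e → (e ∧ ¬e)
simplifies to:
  e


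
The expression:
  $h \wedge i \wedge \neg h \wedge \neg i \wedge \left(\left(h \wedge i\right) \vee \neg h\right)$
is never true.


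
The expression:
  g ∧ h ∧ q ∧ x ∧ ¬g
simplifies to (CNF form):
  False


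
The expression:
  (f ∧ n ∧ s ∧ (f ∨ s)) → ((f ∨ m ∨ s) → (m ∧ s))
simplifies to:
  m ∨ ¬f ∨ ¬n ∨ ¬s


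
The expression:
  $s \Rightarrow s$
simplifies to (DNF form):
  $\text{True}$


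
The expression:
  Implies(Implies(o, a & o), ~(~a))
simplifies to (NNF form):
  a | o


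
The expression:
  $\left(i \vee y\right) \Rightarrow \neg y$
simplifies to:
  $\neg y$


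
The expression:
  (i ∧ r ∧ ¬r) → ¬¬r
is always true.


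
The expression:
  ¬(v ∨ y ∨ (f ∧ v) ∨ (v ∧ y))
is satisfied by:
  {v: False, y: False}


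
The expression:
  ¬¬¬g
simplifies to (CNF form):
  ¬g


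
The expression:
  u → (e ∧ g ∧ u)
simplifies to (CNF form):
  (e ∨ ¬u) ∧ (g ∨ ¬u)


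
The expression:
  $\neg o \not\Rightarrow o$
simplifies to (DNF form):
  $\neg o$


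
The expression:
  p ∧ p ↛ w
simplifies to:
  p ∧ ¬w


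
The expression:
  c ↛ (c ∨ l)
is never true.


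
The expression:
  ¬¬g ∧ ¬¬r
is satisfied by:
  {r: True, g: True}


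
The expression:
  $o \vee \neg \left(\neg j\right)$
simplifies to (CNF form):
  $j \vee o$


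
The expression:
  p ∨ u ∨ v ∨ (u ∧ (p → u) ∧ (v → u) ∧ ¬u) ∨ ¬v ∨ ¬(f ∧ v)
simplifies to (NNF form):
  True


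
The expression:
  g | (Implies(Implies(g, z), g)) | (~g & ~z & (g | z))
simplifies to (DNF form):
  g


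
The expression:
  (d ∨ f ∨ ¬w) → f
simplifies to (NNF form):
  f ∨ (w ∧ ¬d)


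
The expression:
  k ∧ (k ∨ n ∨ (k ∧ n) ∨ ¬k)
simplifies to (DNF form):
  k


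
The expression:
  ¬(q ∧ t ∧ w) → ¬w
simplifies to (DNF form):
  (q ∧ t) ∨ ¬w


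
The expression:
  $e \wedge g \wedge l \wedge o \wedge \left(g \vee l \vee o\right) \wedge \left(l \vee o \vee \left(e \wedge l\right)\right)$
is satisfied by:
  {g: True, e: True, o: True, l: True}


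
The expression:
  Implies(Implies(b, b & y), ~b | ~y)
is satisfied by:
  {y: False, b: False}
  {b: True, y: False}
  {y: True, b: False}


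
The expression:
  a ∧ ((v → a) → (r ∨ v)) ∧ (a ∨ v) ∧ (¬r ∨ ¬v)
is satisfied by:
  {a: True, r: True, v: False}
  {a: True, v: True, r: False}


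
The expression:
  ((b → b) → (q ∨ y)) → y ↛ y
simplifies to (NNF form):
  ¬q ∧ ¬y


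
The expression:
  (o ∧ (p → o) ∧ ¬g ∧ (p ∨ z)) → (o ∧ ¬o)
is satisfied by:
  {g: True, p: False, o: False, z: False}
  {z: True, g: True, p: False, o: False}
  {g: True, p: True, z: False, o: False}
  {z: True, g: True, p: True, o: False}
  {z: False, p: False, g: False, o: False}
  {z: True, p: False, g: False, o: False}
  {p: True, z: False, g: False, o: False}
  {z: True, p: True, g: False, o: False}
  {o: True, g: True, z: False, p: False}
  {o: True, z: True, g: True, p: False}
  {o: True, g: True, p: True, z: False}
  {o: True, z: True, g: True, p: True}
  {o: True, z: False, p: False, g: False}


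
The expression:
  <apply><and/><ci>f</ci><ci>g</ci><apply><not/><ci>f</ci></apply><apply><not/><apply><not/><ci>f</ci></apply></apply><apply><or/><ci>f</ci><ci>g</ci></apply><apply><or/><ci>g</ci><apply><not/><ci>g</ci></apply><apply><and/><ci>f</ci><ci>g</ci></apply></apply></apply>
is never true.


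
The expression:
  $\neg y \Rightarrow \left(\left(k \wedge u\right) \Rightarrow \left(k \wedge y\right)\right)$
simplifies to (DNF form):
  $y \vee \neg k \vee \neg u$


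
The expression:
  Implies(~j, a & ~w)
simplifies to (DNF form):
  j | (a & ~w)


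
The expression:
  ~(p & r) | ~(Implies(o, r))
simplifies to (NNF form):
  ~p | ~r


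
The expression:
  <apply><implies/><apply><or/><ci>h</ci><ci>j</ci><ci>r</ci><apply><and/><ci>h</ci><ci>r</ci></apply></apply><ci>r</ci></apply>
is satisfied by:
  {r: True, j: False, h: False}
  {r: True, h: True, j: False}
  {r: True, j: True, h: False}
  {r: True, h: True, j: True}
  {h: False, j: False, r: False}


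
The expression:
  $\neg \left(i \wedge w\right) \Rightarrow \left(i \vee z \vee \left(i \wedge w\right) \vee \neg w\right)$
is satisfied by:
  {i: True, z: True, w: False}
  {i: True, w: False, z: False}
  {z: True, w: False, i: False}
  {z: False, w: False, i: False}
  {i: True, z: True, w: True}
  {i: True, w: True, z: False}
  {z: True, w: True, i: False}


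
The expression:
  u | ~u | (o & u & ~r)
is always true.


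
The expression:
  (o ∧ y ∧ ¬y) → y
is always true.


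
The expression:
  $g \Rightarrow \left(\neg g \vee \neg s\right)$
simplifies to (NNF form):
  $\neg g \vee \neg s$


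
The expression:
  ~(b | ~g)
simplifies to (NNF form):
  g & ~b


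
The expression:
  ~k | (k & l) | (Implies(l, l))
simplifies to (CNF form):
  True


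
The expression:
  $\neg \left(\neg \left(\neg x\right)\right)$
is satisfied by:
  {x: False}


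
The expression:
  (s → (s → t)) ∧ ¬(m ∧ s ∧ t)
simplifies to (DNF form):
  (t ∧ ¬m) ∨ ¬s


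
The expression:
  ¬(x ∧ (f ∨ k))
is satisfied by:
  {k: False, x: False, f: False}
  {f: True, k: False, x: False}
  {k: True, f: False, x: False}
  {f: True, k: True, x: False}
  {x: True, f: False, k: False}


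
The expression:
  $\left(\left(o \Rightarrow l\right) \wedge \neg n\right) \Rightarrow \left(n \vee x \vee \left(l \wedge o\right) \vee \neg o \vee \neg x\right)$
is always true.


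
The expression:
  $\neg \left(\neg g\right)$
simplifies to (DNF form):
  $g$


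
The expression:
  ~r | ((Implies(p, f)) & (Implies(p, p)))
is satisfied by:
  {f: True, p: False, r: False}
  {p: False, r: False, f: False}
  {r: True, f: True, p: False}
  {r: True, p: False, f: False}
  {f: True, p: True, r: False}
  {p: True, f: False, r: False}
  {r: True, p: True, f: True}


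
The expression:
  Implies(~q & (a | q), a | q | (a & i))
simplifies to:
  True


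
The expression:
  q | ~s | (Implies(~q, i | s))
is always true.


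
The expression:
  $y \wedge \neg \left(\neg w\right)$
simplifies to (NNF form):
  $w \wedge y$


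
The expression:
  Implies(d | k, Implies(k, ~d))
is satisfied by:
  {k: False, d: False}
  {d: True, k: False}
  {k: True, d: False}


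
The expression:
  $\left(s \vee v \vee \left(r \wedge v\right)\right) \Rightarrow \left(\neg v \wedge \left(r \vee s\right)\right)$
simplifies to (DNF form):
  $\neg v$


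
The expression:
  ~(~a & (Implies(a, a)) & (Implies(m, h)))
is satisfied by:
  {a: True, m: True, h: False}
  {a: True, m: False, h: False}
  {a: True, h: True, m: True}
  {a: True, h: True, m: False}
  {m: True, h: False, a: False}


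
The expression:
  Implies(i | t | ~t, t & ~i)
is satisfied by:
  {t: True, i: False}


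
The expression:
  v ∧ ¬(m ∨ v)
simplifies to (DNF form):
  False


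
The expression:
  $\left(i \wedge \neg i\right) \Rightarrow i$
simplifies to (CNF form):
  $\text{True}$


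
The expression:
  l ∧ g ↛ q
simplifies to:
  g ∧ l ∧ ¬q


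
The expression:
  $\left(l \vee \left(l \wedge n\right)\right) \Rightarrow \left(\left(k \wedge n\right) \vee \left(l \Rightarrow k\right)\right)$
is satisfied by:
  {k: True, l: False}
  {l: False, k: False}
  {l: True, k: True}


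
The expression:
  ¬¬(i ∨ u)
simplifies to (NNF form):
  i ∨ u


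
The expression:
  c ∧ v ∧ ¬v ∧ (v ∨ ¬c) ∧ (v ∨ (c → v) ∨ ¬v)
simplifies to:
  False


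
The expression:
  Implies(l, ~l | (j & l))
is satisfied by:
  {j: True, l: False}
  {l: False, j: False}
  {l: True, j: True}


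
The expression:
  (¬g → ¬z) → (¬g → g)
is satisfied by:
  {z: True, g: True}
  {z: True, g: False}
  {g: True, z: False}


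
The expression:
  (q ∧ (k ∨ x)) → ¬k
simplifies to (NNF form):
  ¬k ∨ ¬q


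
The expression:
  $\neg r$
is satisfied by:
  {r: False}


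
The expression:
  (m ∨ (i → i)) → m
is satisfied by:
  {m: True}


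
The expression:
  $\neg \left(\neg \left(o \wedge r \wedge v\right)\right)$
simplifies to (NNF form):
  $o \wedge r \wedge v$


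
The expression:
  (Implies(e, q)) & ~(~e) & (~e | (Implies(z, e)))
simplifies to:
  e & q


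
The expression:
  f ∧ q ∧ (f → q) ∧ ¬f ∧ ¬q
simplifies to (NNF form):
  False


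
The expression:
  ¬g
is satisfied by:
  {g: False}


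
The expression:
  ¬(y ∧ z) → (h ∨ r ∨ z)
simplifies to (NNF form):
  h ∨ r ∨ z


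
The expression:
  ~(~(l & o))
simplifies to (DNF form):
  l & o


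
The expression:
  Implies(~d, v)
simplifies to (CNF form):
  d | v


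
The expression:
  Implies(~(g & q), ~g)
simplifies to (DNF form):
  q | ~g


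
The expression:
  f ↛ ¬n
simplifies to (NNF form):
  f ∧ n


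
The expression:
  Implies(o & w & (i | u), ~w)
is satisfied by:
  {i: False, w: False, o: False, u: False}
  {u: True, i: False, w: False, o: False}
  {i: True, u: False, w: False, o: False}
  {u: True, i: True, w: False, o: False}
  {o: True, u: False, i: False, w: False}
  {o: True, u: True, i: False, w: False}
  {o: True, i: True, u: False, w: False}
  {o: True, u: True, i: True, w: False}
  {w: True, o: False, i: False, u: False}
  {w: True, u: True, o: False, i: False}
  {w: True, i: True, o: False, u: False}
  {u: True, w: True, i: True, o: False}
  {w: True, o: True, u: False, i: False}


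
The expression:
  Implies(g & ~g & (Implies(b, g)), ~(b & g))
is always true.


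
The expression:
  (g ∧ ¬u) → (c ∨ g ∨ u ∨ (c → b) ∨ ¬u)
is always true.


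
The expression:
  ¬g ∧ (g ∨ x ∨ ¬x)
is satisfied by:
  {g: False}


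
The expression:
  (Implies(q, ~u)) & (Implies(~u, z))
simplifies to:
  (u & ~q) | (z & ~u)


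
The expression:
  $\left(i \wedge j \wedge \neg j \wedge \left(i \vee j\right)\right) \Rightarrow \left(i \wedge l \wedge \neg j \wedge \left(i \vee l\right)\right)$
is always true.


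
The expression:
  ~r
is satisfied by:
  {r: False}


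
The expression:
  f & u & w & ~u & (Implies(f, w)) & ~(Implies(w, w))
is never true.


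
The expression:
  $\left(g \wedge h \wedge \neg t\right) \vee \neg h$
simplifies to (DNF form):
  $\left(g \wedge \neg t\right) \vee \neg h$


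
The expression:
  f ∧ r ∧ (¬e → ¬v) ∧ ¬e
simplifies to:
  f ∧ r ∧ ¬e ∧ ¬v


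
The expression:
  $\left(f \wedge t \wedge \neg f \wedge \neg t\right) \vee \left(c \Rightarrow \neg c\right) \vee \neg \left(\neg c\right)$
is always true.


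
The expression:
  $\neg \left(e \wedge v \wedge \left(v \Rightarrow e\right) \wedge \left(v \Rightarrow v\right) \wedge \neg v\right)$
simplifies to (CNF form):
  $\text{True}$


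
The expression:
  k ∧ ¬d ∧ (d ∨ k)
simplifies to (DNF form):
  k ∧ ¬d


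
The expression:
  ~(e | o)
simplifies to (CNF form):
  ~e & ~o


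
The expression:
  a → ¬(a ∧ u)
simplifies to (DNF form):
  ¬a ∨ ¬u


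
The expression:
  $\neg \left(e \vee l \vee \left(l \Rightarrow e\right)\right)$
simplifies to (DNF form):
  $\text{False}$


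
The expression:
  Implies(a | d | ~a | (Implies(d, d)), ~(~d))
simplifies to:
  d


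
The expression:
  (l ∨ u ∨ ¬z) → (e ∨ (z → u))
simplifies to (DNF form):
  e ∨ u ∨ ¬l ∨ ¬z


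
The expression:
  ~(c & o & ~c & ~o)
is always true.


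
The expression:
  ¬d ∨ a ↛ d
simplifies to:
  ¬d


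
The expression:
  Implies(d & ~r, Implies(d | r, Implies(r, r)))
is always true.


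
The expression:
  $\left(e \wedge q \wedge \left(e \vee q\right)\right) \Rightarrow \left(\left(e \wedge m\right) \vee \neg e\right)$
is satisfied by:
  {m: True, e: False, q: False}
  {e: False, q: False, m: False}
  {m: True, q: True, e: False}
  {q: True, e: False, m: False}
  {m: True, e: True, q: False}
  {e: True, m: False, q: False}
  {m: True, q: True, e: True}


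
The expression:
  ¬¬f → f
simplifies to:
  True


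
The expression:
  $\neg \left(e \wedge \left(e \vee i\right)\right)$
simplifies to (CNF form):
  $\neg e$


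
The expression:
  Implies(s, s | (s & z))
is always true.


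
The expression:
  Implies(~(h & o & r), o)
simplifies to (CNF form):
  o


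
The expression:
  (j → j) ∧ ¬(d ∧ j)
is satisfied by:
  {d: False, j: False}
  {j: True, d: False}
  {d: True, j: False}


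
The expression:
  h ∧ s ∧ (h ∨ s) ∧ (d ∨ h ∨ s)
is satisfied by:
  {h: True, s: True}


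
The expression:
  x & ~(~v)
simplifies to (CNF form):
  v & x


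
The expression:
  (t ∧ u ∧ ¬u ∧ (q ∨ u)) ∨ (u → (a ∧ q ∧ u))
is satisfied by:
  {q: True, a: True, u: False}
  {q: True, a: False, u: False}
  {a: True, q: False, u: False}
  {q: False, a: False, u: False}
  {q: True, u: True, a: True}


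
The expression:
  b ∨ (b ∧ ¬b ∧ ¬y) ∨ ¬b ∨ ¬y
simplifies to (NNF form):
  True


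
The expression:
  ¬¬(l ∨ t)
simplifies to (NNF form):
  l ∨ t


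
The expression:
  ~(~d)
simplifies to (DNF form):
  d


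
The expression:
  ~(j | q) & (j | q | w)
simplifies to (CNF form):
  w & ~j & ~q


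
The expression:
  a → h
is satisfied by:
  {h: True, a: False}
  {a: False, h: False}
  {a: True, h: True}


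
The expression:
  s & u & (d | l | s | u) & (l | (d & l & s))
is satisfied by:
  {u: True, s: True, l: True}


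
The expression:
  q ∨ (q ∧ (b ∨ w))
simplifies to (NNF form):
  q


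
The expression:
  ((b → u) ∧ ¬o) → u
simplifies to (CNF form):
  b ∨ o ∨ u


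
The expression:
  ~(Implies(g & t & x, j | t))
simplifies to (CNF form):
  False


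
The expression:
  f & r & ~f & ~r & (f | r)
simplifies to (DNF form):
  False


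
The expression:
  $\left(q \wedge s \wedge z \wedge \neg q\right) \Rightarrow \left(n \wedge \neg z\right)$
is always true.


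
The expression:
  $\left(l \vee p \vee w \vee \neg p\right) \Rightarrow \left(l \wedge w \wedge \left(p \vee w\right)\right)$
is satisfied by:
  {w: True, l: True}


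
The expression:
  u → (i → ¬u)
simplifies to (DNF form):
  ¬i ∨ ¬u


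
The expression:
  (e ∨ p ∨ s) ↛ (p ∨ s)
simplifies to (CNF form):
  e ∧ ¬p ∧ ¬s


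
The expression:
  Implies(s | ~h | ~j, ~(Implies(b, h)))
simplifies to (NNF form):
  (b | h) & (j | ~h) & (~h | ~s)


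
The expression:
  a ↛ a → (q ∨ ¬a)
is always true.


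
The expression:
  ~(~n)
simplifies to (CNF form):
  n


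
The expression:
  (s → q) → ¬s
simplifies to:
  ¬q ∨ ¬s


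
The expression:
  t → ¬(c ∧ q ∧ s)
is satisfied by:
  {s: False, c: False, t: False, q: False}
  {q: True, s: False, c: False, t: False}
  {t: True, s: False, c: False, q: False}
  {q: True, t: True, s: False, c: False}
  {c: True, q: False, s: False, t: False}
  {q: True, c: True, s: False, t: False}
  {t: True, c: True, q: False, s: False}
  {q: True, t: True, c: True, s: False}
  {s: True, t: False, c: False, q: False}
  {q: True, s: True, t: False, c: False}
  {t: True, s: True, q: False, c: False}
  {q: True, t: True, s: True, c: False}
  {c: True, s: True, t: False, q: False}
  {q: True, c: True, s: True, t: False}
  {t: True, c: True, s: True, q: False}


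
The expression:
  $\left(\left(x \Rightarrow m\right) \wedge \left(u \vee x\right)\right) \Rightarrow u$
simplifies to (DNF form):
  $u \vee \neg m \vee \neg x$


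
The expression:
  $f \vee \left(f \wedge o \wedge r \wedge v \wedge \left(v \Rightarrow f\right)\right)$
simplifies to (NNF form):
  $f$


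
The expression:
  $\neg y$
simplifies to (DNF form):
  $\neg y$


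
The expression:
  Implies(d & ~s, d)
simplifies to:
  True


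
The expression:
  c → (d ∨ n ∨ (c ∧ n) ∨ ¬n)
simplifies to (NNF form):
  True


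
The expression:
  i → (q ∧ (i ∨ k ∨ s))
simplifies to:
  q ∨ ¬i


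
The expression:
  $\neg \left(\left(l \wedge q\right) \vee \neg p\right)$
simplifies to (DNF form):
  $\left(p \wedge \neg l\right) \vee \left(p \wedge \neg q\right)$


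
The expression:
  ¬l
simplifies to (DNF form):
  ¬l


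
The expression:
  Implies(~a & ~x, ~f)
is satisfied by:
  {a: True, x: True, f: False}
  {a: True, x: False, f: False}
  {x: True, a: False, f: False}
  {a: False, x: False, f: False}
  {f: True, a: True, x: True}
  {f: True, a: True, x: False}
  {f: True, x: True, a: False}


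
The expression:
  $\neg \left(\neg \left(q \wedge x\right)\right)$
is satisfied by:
  {x: True, q: True}


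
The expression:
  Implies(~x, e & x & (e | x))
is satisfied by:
  {x: True}


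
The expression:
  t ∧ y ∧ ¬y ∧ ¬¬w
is never true.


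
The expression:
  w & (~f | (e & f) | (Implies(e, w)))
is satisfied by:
  {w: True}


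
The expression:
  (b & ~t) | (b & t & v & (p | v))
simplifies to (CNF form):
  b & (v | ~t)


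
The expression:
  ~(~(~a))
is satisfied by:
  {a: False}


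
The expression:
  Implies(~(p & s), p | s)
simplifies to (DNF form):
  p | s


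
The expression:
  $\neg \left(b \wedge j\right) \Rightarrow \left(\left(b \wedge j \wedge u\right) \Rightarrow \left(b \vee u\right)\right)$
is always true.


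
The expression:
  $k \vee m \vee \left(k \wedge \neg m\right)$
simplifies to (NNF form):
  $k \vee m$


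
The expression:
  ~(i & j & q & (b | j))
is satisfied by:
  {q: False, i: False, j: False}
  {j: True, q: False, i: False}
  {i: True, q: False, j: False}
  {j: True, i: True, q: False}
  {q: True, j: False, i: False}
  {j: True, q: True, i: False}
  {i: True, q: True, j: False}


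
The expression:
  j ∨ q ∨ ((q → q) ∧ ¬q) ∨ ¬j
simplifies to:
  True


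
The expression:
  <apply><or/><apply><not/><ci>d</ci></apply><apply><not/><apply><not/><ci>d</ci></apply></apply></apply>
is always true.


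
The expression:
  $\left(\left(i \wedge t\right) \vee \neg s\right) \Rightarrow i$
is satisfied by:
  {i: True, s: True}
  {i: True, s: False}
  {s: True, i: False}


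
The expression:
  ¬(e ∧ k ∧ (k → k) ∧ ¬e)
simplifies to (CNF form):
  True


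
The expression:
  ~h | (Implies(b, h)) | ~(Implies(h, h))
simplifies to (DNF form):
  True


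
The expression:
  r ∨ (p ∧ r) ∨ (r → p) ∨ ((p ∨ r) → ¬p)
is always true.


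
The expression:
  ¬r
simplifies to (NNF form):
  ¬r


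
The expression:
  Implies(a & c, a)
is always true.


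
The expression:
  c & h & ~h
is never true.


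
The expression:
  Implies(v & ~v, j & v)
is always true.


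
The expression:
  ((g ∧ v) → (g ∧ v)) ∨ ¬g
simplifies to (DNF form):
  True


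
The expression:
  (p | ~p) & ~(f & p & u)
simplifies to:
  ~f | ~p | ~u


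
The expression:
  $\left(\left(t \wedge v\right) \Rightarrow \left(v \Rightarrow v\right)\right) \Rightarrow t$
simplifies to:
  $t$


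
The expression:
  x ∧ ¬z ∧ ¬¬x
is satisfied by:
  {x: True, z: False}


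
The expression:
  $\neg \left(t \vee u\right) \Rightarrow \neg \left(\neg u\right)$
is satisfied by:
  {t: True, u: True}
  {t: True, u: False}
  {u: True, t: False}


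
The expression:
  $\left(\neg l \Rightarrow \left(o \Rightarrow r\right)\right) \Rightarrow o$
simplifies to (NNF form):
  $o$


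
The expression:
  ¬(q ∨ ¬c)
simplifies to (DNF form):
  c ∧ ¬q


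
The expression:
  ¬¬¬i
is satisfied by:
  {i: False}


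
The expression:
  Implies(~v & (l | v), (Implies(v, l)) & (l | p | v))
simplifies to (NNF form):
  True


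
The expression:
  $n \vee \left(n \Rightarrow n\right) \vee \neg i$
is always true.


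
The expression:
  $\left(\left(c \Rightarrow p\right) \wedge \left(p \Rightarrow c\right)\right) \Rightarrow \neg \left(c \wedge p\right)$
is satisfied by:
  {p: False, c: False}
  {c: True, p: False}
  {p: True, c: False}


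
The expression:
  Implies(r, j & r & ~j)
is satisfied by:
  {r: False}


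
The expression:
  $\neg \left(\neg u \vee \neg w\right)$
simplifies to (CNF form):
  $u \wedge w$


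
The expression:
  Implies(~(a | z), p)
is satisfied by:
  {a: True, z: True, p: True}
  {a: True, z: True, p: False}
  {a: True, p: True, z: False}
  {a: True, p: False, z: False}
  {z: True, p: True, a: False}
  {z: True, p: False, a: False}
  {p: True, z: False, a: False}


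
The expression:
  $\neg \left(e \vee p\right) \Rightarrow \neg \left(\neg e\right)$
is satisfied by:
  {e: True, p: True}
  {e: True, p: False}
  {p: True, e: False}


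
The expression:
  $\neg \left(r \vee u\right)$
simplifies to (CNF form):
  $\neg r \wedge \neg u$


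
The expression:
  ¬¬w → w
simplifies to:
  True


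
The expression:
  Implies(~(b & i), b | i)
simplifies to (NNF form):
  b | i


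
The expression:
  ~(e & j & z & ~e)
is always true.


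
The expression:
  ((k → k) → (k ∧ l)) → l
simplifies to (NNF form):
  True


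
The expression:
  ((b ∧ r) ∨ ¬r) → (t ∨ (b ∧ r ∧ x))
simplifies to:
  t ∨ (r ∧ x) ∨ (r ∧ ¬b)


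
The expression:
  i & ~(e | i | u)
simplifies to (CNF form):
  False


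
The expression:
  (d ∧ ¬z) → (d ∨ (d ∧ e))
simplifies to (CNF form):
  True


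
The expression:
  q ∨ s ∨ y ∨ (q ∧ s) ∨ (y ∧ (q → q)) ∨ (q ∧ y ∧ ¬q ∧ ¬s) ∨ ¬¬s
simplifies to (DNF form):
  q ∨ s ∨ y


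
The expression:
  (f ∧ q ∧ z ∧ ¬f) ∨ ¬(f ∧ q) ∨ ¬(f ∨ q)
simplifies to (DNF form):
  ¬f ∨ ¬q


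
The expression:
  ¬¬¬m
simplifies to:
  ¬m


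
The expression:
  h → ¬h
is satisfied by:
  {h: False}


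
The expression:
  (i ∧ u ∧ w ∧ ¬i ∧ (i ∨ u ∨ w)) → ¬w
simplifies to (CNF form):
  True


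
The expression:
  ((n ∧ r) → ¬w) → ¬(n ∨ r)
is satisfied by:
  {w: True, r: False, n: False}
  {w: False, r: False, n: False}
  {r: True, n: True, w: True}


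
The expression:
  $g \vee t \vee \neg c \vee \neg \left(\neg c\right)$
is always true.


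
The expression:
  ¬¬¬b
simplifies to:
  ¬b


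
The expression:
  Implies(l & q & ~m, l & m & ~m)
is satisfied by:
  {m: True, l: False, q: False}
  {l: False, q: False, m: False}
  {m: True, q: True, l: False}
  {q: True, l: False, m: False}
  {m: True, l: True, q: False}
  {l: True, m: False, q: False}
  {m: True, q: True, l: True}


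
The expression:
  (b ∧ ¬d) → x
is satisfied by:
  {x: True, d: True, b: False}
  {x: True, d: False, b: False}
  {d: True, x: False, b: False}
  {x: False, d: False, b: False}
  {b: True, x: True, d: True}
  {b: True, x: True, d: False}
  {b: True, d: True, x: False}


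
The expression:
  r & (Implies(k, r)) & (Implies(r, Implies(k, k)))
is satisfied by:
  {r: True}


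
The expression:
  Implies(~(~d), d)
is always true.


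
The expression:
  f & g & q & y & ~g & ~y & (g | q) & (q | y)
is never true.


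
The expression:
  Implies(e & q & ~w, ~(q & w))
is always true.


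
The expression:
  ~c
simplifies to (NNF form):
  ~c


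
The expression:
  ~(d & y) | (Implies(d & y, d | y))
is always true.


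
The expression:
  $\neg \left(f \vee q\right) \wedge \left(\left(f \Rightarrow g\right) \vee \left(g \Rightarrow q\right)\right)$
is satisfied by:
  {q: False, f: False}


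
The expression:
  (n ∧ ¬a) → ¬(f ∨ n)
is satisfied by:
  {a: True, n: False}
  {n: False, a: False}
  {n: True, a: True}


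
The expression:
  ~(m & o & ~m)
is always true.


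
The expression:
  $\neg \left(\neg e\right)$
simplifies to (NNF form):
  $e$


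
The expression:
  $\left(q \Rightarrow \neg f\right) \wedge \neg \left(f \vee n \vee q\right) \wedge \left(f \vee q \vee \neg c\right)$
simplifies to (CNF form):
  $\neg c \wedge \neg f \wedge \neg n \wedge \neg q$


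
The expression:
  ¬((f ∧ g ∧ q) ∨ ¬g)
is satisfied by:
  {g: True, q: False, f: False}
  {f: True, g: True, q: False}
  {q: True, g: True, f: False}


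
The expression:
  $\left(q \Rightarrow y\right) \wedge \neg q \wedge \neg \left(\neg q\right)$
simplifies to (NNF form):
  $\text{False}$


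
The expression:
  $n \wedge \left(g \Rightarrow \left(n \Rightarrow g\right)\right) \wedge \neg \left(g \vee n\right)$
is never true.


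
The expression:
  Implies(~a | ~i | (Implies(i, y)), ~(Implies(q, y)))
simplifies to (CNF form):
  ~y & (a | q) & (i | q)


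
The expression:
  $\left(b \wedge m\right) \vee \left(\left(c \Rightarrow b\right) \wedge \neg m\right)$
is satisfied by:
  {b: True, c: False, m: False}
  {b: True, m: True, c: False}
  {b: True, c: True, m: False}
  {b: True, m: True, c: True}
  {m: False, c: False, b: False}


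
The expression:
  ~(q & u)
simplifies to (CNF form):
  ~q | ~u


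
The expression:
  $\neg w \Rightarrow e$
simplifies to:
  $e \vee w$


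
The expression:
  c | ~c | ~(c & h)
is always true.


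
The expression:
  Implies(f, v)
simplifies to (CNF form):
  v | ~f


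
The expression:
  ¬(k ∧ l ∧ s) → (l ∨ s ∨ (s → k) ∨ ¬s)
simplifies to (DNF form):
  True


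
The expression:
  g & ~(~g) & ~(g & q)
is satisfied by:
  {g: True, q: False}


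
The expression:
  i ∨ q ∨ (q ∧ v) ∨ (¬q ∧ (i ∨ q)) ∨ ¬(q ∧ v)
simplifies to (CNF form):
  True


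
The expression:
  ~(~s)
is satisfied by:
  {s: True}


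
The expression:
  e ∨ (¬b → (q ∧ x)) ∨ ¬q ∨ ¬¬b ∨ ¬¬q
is always true.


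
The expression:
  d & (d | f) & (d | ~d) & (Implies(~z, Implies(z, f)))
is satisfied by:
  {d: True}


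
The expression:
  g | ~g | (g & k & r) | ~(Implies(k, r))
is always true.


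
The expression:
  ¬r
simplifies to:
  ¬r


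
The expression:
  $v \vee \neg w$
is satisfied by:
  {v: True, w: False}
  {w: False, v: False}
  {w: True, v: True}


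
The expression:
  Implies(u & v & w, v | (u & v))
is always true.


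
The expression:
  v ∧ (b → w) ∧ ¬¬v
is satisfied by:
  {w: True, v: True, b: False}
  {v: True, b: False, w: False}
  {b: True, w: True, v: True}


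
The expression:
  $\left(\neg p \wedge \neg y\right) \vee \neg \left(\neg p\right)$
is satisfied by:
  {p: True, y: False}
  {y: False, p: False}
  {y: True, p: True}


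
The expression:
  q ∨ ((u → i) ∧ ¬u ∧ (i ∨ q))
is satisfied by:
  {q: True, i: True, u: False}
  {q: True, i: False, u: False}
  {q: True, u: True, i: True}
  {q: True, u: True, i: False}
  {i: True, u: False, q: False}


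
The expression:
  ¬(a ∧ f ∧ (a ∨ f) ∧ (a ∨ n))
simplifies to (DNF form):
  ¬a ∨ ¬f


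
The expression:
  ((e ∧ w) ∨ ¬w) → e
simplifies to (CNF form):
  e ∨ w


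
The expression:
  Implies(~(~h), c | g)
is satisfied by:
  {g: True, c: True, h: False}
  {g: True, h: False, c: False}
  {c: True, h: False, g: False}
  {c: False, h: False, g: False}
  {g: True, c: True, h: True}
  {g: True, h: True, c: False}
  {c: True, h: True, g: False}


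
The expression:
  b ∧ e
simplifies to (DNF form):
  b ∧ e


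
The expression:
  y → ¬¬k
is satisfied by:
  {k: True, y: False}
  {y: False, k: False}
  {y: True, k: True}


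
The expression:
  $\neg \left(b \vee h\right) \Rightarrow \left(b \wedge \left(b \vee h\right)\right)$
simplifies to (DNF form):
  $b \vee h$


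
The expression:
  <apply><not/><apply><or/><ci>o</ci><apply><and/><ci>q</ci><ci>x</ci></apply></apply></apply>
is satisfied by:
  {q: False, o: False, x: False}
  {x: True, q: False, o: False}
  {q: True, x: False, o: False}


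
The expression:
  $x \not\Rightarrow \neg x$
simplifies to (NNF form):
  $x$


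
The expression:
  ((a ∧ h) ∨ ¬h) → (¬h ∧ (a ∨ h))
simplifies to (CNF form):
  (a ∨ h) ∧ (a ∨ ¬a) ∧ (h ∨ ¬h) ∧ (¬a ∨ ¬h)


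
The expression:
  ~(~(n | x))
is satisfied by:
  {n: True, x: True}
  {n: True, x: False}
  {x: True, n: False}


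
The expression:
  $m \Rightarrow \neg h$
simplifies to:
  $\neg h \vee \neg m$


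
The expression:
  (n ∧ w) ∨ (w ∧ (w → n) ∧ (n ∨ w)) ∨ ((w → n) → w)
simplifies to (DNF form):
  w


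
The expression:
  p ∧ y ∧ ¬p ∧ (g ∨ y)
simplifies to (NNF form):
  False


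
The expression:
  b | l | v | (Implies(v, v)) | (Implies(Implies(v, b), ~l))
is always true.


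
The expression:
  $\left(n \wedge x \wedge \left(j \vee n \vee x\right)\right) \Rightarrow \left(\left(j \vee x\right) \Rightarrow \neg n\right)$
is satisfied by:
  {x: False, n: False}
  {n: True, x: False}
  {x: True, n: False}


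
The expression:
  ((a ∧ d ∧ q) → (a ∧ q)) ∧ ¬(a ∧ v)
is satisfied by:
  {v: False, a: False}
  {a: True, v: False}
  {v: True, a: False}


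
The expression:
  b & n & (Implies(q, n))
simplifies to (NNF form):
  b & n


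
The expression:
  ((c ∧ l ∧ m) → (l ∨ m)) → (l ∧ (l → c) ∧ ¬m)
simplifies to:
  c ∧ l ∧ ¬m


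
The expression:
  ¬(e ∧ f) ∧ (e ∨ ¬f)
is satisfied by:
  {f: False}


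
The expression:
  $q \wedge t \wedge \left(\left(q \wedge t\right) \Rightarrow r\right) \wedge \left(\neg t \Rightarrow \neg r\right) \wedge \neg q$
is never true.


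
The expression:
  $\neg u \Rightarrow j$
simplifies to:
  $j \vee u$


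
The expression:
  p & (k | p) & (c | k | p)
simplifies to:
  p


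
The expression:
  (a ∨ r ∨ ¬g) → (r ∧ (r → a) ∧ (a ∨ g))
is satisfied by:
  {r: True, a: True, g: True}
  {r: True, a: True, g: False}
  {g: True, a: False, r: False}


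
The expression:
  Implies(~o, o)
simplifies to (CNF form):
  o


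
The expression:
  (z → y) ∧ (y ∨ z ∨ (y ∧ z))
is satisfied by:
  {y: True}
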